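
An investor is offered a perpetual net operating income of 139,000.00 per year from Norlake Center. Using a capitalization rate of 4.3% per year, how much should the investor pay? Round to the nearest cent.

Level perpetuity: PV = C / r = 139,000.00 / 0.043 = 3,232,558.14

3232558.14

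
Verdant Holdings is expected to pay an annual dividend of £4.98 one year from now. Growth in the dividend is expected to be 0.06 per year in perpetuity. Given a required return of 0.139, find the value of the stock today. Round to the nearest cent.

£63.04

Growing perpetuity: P = D₁ / (r − g) = £4.9800 / (0.139 − 0.06) = £63.04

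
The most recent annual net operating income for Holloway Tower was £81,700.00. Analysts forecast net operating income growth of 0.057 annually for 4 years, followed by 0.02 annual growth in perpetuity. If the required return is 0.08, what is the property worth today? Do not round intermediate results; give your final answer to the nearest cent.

£1584079.92

D_1 = 86356.90000
D_2 = 91279.24330
D_3 = 96482.16017
D_4 = 101981.64330
Terminal value at year 4: TV = D_4×(1+g_2)/(r−g_2) = 104021.27616/0.06 = 1733687.93606
P_0 = D_1/(1+r)^1 + D_2/(1+r)^2 + D_3/(1+r)^3 + D_4/(1+r)^4 + TV/(1+r)^4
    = 79960.09259 + 78257.23877 + 76590.64942 + 74959.55226 + 1274312.38844 = 1584079.92148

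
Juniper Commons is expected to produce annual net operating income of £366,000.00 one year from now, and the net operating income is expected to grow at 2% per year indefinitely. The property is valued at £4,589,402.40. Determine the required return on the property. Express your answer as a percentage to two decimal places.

P = D₁/(r − g) ⇒ r = D₁/P + g = £366,000.0000/£4,589,402.40 + 0.02 = 0.079749 + 0.02 = 0.099749

9.97%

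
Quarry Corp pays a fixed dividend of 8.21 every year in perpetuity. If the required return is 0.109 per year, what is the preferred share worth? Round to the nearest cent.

Level perpetuity: PV = C / r = 8.21 / 0.109 = 75.32

75.32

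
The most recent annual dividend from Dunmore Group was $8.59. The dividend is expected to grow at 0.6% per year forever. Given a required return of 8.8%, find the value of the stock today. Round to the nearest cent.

D₁ = D₀ × (1 + g) = $8.59 × 1.006 = $8.6415
Growing perpetuity: P = D₁ / (r − g) = $8.6415 / (0.088 − 0.006) = $105.38

$105.38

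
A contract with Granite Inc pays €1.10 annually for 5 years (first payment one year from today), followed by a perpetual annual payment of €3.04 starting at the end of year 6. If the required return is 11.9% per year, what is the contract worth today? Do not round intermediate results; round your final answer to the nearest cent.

PV of 5-year annuity: €1.10 × [1 − (1+0.119)^−5] / 0.119 = 3.97510
Perpetuity value at year 5: €3.04 / 0.119 = 25.54622
PV of perpetuity: 25.54622 / (1+0.119)^5 = 14.56050
Total PV = 3.97510 + 14.56050 = 18.53559

€18.54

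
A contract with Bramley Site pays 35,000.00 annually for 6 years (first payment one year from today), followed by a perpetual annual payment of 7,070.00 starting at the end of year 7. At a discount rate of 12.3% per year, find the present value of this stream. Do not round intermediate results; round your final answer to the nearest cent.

PV of 6-year annuity: 35,000.00 × [1 − (1+0.123)^−6] / 0.123 = 142684.86216
Perpetuity value at year 6: 7,070.00 / 0.123 = 57479.67480
PV of perpetuity: 57479.67480 / (1+0.123)^6 = 28657.33264
Total PV = 142684.86216 + 28657.33264 = 171342.19480

171342.19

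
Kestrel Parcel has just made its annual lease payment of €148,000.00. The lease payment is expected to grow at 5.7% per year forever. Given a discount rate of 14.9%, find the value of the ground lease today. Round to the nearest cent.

€1700391.30

D₁ = D₀ × (1 + g) = €148,000.00 × 1.057 = €156,436.0000
Growing perpetuity: P = D₁ / (r − g) = €156,436.0000 / (0.149 − 0.057) = €1,700,391.30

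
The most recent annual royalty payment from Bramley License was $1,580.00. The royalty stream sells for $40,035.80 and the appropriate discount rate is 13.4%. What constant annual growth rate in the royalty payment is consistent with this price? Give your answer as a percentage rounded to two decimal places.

9.09%

P = D₀(1+g)/(r−g) ⇒ P(r−g) = D₀(1+g) ⇒ g(P+D₀) = P·r − D₀
g = (P·r − D₀)/(P + D₀) = ($40,035.80×0.134 − $1,580.00) / ($40,035.80 + $1,580.00) = 0.090946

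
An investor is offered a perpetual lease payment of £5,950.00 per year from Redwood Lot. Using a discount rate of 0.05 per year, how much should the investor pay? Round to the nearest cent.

Level perpetuity: PV = C / r = £5,950.00 / 0.05 = £119,000.00

£119000.00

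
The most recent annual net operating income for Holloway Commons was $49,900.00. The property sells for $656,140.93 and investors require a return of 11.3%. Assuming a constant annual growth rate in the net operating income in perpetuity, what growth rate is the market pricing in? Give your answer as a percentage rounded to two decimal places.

P = D₀(1+g)/(r−g) ⇒ P(r−g) = D₀(1+g) ⇒ g(P+D₀) = P·r − D₀
g = (P·r − D₀)/(P + D₀) = ($656,140.93×0.113 − $49,900.00) / ($656,140.93 + $49,900.00) = 0.034338

3.43%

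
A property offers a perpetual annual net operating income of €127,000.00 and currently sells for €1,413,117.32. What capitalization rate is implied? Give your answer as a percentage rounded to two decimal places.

P = C/r ⇒ r = C/P = €127,000.00/€1,413,117.32 = 0.089872

8.99%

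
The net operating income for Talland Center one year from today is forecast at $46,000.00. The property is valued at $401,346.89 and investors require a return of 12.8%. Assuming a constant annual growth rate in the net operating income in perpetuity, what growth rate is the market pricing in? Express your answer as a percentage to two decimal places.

P = D₁/(r−g) ⇒ g = r − D₁/P = 0.128 − $46,000.00/$401,346.89 = 0.013386

1.34%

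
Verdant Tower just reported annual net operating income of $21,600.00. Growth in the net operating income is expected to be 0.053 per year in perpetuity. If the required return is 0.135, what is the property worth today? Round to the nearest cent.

D₁ = D₀ × (1 + g) = $21,600.00 × 1.053 = $22,744.8000
Growing perpetuity: P = D₁ / (r − g) = $22,744.8000 / (0.135 − 0.053) = $277,375.61

$277375.61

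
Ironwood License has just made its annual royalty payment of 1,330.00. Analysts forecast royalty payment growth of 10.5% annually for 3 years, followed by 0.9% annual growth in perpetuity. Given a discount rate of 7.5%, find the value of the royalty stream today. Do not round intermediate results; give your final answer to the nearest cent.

26299.98

D_1 = 1469.65000
D_2 = 1623.96325
D_3 = 1794.47939
Terminal value at year 3: TV = D_3×(1+g_2)/(r−g_2) = 1810.62971/0.066 = 27433.78342
P_0 = D_1/(1+r)^1 + D_2/(1+r)^2 + D_3/(1+r)^3 + TV/(1+r)^3
    = 1367.11628 + 1405.26836 + 1444.48515 + 22083.11393 = 26299.98372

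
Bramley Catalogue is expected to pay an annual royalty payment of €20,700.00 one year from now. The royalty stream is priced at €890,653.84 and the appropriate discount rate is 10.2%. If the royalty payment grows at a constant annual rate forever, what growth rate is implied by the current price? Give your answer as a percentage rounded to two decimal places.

7.88%

P = D₁/(r−g) ⇒ g = r − D₁/P = 0.102 − €20,700.00/€890,653.84 = 0.078759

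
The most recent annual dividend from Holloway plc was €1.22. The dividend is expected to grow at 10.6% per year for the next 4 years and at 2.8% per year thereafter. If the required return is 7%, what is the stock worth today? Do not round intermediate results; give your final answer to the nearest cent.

D_1 = 1.34932
D_2 = 1.49235
D_3 = 1.65054
D_4 = 1.82549
Terminal value at year 4: TV = D_4×(1+g_2)/(r−g_2) = 1.87661/0.042 = 44.68113
P_0 = D_1/(1+r)^1 + D_2/(1+r)^2 + D_3/(1+r)^3 + D_4/(1+r)^4 + TV/(1+r)^4
    = 1.26105 + 1.30347 + 1.34733 + 1.39266 + 34.08702 = 39.39153

€39.39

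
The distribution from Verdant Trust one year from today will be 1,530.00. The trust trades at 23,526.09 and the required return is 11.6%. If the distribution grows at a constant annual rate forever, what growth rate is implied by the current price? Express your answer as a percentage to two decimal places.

5.10%

P = D₁/(r−g) ⇒ g = r − D₁/P = 0.116 − 1,530.00/23,526.09 = 0.050966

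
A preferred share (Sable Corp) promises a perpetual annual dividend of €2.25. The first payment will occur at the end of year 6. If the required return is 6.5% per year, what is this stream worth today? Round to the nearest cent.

Value at end of year 5: C / r = €2.25 / 0.065 = €34.6154
Discount to today: PV = €34.6154 / (1 + 0.065)^5 = €34.6154 / 1.370087 = €25.27

€25.27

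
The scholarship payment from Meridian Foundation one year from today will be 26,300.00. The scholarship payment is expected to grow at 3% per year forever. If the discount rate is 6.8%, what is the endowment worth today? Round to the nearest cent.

692105.26

Growing perpetuity: P = D₁ / (r − g) = 26,300.0000 / (0.068 − 0.03) = 692,105.26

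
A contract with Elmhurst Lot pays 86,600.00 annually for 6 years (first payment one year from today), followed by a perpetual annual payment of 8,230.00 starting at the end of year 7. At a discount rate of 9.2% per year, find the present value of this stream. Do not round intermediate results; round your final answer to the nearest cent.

438931.46

PV of 6-year annuity: 86,600.00 × [1 − (1+0.092)^−6] / 0.092 = 386174.94014
Perpetuity value at year 6: 8,230.00 / 0.092 = 89456.52174
PV of perpetuity: 89456.52174 / (1+0.092)^6 = 52756.52454
Total PV = 386174.94014 + 52756.52454 = 438931.46468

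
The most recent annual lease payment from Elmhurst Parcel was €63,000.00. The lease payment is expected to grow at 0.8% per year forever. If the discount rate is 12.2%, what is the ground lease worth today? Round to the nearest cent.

€557052.63

D₁ = D₀ × (1 + g) = €63,000.00 × 1.008 = €63,504.0000
Growing perpetuity: P = D₁ / (r − g) = €63,504.0000 / (0.122 − 0.008) = €557,052.63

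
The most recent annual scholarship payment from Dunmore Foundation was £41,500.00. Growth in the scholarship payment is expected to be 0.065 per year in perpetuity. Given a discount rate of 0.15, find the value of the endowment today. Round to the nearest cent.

£519970.59

D₁ = D₀ × (1 + g) = £41,500.00 × 1.065 = £44,197.5000
Growing perpetuity: P = D₁ / (r − g) = £44,197.5000 / (0.15 − 0.065) = £519,970.59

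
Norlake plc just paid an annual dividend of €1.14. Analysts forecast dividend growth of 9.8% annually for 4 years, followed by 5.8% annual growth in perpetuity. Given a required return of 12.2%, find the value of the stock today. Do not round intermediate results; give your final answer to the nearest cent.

D_1 = 1.25172
D_2 = 1.37439
D_3 = 1.50908
D_4 = 1.65697
Terminal value at year 4: TV = D_4×(1+g_2)/(r−g_2) = 1.75307/0.064 = 27.39176
P_0 = D_1/(1+r)^1 + D_2/(1+r)^2 + D_3/(1+r)^3 + D_4/(1+r)^4 + TV/(1+r)^4
    = 1.11561 + 1.09175 + 1.06840 + 1.04555 + 17.28417 = 21.60548

€21.61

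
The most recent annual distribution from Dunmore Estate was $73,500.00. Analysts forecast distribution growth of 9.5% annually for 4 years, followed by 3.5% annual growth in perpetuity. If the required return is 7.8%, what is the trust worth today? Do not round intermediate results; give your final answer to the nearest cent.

D_1 = 80482.50000
D_2 = 88128.33750
D_3 = 96500.52956
D_4 = 105668.07987
Terminal value at year 4: TV = D_4×(1+g_2)/(r−g_2) = 109366.46267/0.043 = 2543406.10852
P_0 = D_1/(1+r)^1 + D_2/(1+r)^2 + D_3/(1+r)^3 + D_4/(1+r)^4 + TV/(1+r)^4
    = 74659.09091 + 75836.46062 + 77032.39738 + 78247.19400 + 1883391.76255 = 2189166.90545

$2189166.91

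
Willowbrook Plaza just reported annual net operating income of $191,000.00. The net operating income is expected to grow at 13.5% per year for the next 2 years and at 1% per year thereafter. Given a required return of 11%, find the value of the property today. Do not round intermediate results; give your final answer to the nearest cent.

$2411977.25

D_1 = 216785.00000
D_2 = 246050.97500
Terminal value at year 2: TV = D_2×(1+g_2)/(r−g_2) = 248511.48475/0.1 = 2485114.84750
P_0 = D_1/(1+r)^1 + D_2/(1+r)^2 + TV/(1+r)^2
    = 195301.80180 + 199700.49103 + 2016974.95942 = 2411977.25225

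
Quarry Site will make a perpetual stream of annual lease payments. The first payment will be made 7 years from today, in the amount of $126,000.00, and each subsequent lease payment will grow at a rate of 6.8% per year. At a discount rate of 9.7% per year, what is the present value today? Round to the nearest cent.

$2493060.29

Value at end of year 6: C₁ / (r − g) = $126,000.00 / (0.097 − 0.068) = $4,344,827.5862
Discount to today: PV = $4,344,827.5862 / (1 + 0.097)^6 = $4,344,827.5862 / 1.742769 = $2,493,060.29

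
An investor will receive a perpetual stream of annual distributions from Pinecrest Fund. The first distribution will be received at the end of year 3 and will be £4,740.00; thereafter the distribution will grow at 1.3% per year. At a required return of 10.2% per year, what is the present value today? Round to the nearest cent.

£43855.61

Value at end of year 2: C₁ / (r − g) = £4,740.00 / (0.102 − 0.013) = £53,258.4270
Discount to today: PV = £53,258.4270 / (1 + 0.102)^2 = £53,258.4270 / 1.214404 = £43,855.61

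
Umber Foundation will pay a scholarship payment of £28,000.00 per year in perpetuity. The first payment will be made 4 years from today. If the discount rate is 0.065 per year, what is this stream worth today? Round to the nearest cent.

£356611.92

Value at end of year 3: C / r = £28,000.00 / 0.065 = £430,769.2308
Discount to today: PV = £430,769.2308 / (1 + 0.065)^3 = £430,769.2308 / 1.207950 = £356,611.92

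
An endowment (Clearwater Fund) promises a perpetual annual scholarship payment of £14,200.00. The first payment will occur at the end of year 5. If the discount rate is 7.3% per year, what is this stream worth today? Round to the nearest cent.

£146746.11

Value at end of year 4: C / r = £14,200.00 / 0.073 = £194,520.5479
Discount to today: PV = £194,520.5479 / (1 + 0.073)^4 = £194,520.5479 / 1.325558 = £146,746.11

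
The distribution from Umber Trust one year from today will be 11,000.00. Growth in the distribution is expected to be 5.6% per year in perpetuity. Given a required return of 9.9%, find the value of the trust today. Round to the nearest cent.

Growing perpetuity: P = D₁ / (r − g) = 11,000.0000 / (0.099 − 0.056) = 255,813.95

255813.95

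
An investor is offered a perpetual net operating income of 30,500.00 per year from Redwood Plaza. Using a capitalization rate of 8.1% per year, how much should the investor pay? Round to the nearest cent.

Level perpetuity: PV = C / r = 30,500.00 / 0.081 = 376,543.21

376543.21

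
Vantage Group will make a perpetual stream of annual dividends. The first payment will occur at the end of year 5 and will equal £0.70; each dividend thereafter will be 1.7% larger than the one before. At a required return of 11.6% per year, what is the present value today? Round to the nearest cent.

£4.56

Value at end of year 4: C₁ / (r − g) = £0.70 / (0.116 − 0.017) = £7.0707
Discount to today: PV = £7.0707 / (1 + 0.116)^4 = £7.0707 / 1.551161 = £4.56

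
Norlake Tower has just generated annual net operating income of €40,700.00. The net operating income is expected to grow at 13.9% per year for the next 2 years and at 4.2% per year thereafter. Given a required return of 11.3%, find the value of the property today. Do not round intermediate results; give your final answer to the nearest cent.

€709822.87

D_1 = 46357.30000
D_2 = 52800.96470
Terminal value at year 2: TV = D_2×(1+g_2)/(r−g_2) = 55018.60522/0.071 = 774909.93264
P_0 = D_1/(1+r)^1 + D_2/(1+r)^2 + TV/(1+r)^2
    = 41650.76370 + 42623.73752 + 625548.37313 = 709822.87435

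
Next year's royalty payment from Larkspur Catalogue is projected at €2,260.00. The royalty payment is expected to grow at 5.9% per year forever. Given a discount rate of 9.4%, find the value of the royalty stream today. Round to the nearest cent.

€64571.43

Growing perpetuity: P = D₁ / (r − g) = €2,260.0000 / (0.094 − 0.059) = €64,571.43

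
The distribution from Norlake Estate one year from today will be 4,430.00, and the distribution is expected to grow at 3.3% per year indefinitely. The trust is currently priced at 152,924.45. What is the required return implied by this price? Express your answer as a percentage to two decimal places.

6.20%

P = D₁/(r − g) ⇒ r = D₁/P + g = 4,430.0000/152,924.45 + 0.033 = 0.028969 + 0.033 = 0.061969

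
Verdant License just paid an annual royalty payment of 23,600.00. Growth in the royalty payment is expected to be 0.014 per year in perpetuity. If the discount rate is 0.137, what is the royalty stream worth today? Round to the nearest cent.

D₁ = D₀ × (1 + g) = 23,600.00 × 1.014 = 23,930.4000
Growing perpetuity: P = D₁ / (r − g) = 23,930.4000 / (0.137 − 0.014) = 194,556.10

194556.10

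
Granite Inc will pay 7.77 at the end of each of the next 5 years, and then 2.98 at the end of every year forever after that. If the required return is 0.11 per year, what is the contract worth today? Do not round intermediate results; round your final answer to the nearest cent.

PV of 5-year annuity: 7.77 × [1 − (1+0.11)^−5] / 0.11 = 28.71712
Perpetuity value at year 5: 2.98 / 0.11 = 27.09091
PV of perpetuity: 27.09091 / (1+0.11)^5 = 16.07714
Total PV = 28.71712 + 16.07714 = 44.79426

44.79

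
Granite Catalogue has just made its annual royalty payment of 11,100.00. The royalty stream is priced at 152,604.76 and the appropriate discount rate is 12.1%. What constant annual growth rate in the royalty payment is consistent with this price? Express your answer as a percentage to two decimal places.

4.50%

P = D₀(1+g)/(r−g) ⇒ P(r−g) = D₀(1+g) ⇒ g(P+D₀) = P·r − D₀
g = (P·r − D₀)/(P + D₀) = (152,604.76×0.121 − 11,100.00) / (152,604.76 + 11,100.00) = 0.044991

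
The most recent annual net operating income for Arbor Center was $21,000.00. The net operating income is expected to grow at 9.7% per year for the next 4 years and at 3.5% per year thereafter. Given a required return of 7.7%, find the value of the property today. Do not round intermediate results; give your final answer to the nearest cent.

$644997.00

D_1 = 23037.00000
D_2 = 25271.58900
D_3 = 27722.93313
D_4 = 30412.05765
Terminal value at year 4: TV = D_4×(1+g_2)/(r−g_2) = 31476.47966/0.042 = 749439.99201
P_0 = D_1/(1+r)^1 + D_2/(1+r)^2 + D_3/(1+r)^3 + D_4/(1+r)^4 + TV/(1+r)^4
    = 21389.97214 + 21787.18611 + 22191.77638 + 22603.87994 + 557024.18418 = 644996.99876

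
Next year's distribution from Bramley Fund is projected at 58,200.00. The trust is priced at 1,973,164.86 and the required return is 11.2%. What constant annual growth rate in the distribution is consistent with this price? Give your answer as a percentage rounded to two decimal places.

P = D₁/(r−g) ⇒ g = r − D₁/P = 0.112 − 58,200.00/1,973,164.86 = 0.082504

8.25%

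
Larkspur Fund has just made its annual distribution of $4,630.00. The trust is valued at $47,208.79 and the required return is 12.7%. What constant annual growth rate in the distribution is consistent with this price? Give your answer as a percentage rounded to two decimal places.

2.63%

P = D₀(1+g)/(r−g) ⇒ P(r−g) = D₀(1+g) ⇒ g(P+D₀) = P·r − D₀
g = (P·r − D₀)/(P + D₀) = ($47,208.79×0.127 − $4,630.00) / ($47,208.79 + $4,630.00) = 0.026342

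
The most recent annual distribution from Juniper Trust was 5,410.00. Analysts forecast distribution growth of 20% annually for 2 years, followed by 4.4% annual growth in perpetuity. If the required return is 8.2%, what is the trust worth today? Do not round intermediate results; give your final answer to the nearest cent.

D_1 = 6492.00000
D_2 = 7790.40000
Terminal value at year 2: TV = D_2×(1+g_2)/(r−g_2) = 8133.17760/0.038 = 214030.98947
P_0 = D_1/(1+r)^1 + D_2/(1+r)^2 + TV/(1+r)^2
    = 6000.00000 + 6654.34381 + 182819.34040 = 195473.68421

195473.68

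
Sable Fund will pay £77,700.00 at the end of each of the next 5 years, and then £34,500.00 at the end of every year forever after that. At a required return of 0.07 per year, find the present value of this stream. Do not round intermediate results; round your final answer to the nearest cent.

£669985.67

PV of 5-year annuity: £77,700.00 × [1 − (1+0.07)^−5] / 0.07 = 318585.34077
Perpetuity value at year 5: £34,500.00 / 0.07 = 492857.14286
PV of perpetuity: 492857.14286 / (1+0.07)^5 = 351400.33132
Total PV = 318585.34077 + 351400.33132 = 669985.67209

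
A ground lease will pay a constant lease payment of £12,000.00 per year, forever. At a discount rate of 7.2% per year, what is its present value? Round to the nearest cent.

Level perpetuity: PV = C / r = £12,000.00 / 0.072 = £166,666.67

£166666.67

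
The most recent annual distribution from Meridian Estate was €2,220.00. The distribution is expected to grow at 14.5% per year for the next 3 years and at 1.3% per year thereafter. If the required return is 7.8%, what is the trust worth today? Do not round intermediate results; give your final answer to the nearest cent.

D_1 = 2541.90000
D_2 = 2910.47550
D_3 = 3332.49445
Terminal value at year 3: TV = D_3×(1+g_2)/(r−g_2) = 3375.81688/0.065 = 51935.64424
P_0 = D_1/(1+r)^1 + D_2/(1+r)^2 + D_3/(1+r)^3 + TV/(1+r)^3
    = 2357.97774 + 2504.53108 + 2660.19303 + 41458.08529 = 48980.78714

€48980.79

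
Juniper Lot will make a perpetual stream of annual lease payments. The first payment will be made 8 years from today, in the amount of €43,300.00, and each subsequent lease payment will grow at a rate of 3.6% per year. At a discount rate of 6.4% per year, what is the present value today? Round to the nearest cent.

Value at end of year 7: C₁ / (r − g) = €43,300.00 / (0.064 − 0.036) = €1,546,428.5714
Discount to today: PV = €1,546,428.5714 / (1 + 0.064)^7 = €1,546,428.5714 / 1.543801 = €1,001,701.83

€1001701.83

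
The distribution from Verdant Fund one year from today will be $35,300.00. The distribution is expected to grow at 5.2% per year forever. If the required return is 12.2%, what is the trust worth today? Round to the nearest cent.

Growing perpetuity: P = D₁ / (r − g) = $35,300.0000 / (0.122 − 0.052) = $504,285.71

$504285.71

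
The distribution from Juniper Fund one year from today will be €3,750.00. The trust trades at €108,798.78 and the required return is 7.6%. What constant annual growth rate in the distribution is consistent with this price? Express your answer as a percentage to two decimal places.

P = D₁/(r−g) ⇒ g = r − D₁/P = 0.076 − €3,750.00/€108,798.78 = 0.041533

4.15%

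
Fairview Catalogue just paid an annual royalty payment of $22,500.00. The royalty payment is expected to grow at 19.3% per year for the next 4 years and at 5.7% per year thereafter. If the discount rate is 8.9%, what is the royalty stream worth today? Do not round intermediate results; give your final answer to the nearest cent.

$1184068.33

D_1 = 26842.50000
D_2 = 32023.10250
D_3 = 38203.56128
D_4 = 45576.84861
Terminal value at year 4: TV = D_4×(1+g_2)/(r−g_2) = 48174.72898/0.032 = 1505460.28065
P_0 = D_1/(1+r)^1 + D_2/(1+r)^2 + D_3/(1+r)^3 + D_4/(1+r)^4 + TV/(1+r)^4
    = 24648.76033 + 27002.72826 + 29581.50121 + 32406.54815 + 1070428.79368 = 1184068.33163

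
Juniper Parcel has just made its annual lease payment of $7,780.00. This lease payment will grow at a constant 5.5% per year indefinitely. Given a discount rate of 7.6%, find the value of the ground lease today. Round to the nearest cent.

$390852.38

D₁ = D₀ × (1 + g) = $7,780.00 × 1.055 = $8,207.9000
Growing perpetuity: P = D₁ / (r − g) = $8,207.9000 / (0.076 − 0.055) = $390,852.38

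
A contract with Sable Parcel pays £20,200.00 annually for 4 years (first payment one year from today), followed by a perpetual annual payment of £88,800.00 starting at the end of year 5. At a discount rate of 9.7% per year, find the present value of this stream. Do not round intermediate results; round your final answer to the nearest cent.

£696591.44

PV of 4-year annuity: £20,200.00 × [1 − (1+0.097)^−4] / 0.097 = 64449.33026
Perpetuity value at year 4: £88,800.00 / 0.097 = 915463.91753
PV of perpetuity: 915463.91753 / (1+0.097)^4 = 632142.10927
Total PV = 64449.33026 + 632142.10927 = 696591.43952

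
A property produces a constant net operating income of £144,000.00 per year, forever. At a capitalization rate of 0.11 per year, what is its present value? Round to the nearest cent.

£1309090.91

Level perpetuity: PV = C / r = £144,000.00 / 0.11 = £1,309,090.91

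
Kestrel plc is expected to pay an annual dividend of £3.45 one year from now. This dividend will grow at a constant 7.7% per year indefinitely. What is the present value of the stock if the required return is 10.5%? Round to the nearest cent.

£123.21

Growing perpetuity: P = D₁ / (r − g) = £3.4500 / (0.105 − 0.077) = £123.21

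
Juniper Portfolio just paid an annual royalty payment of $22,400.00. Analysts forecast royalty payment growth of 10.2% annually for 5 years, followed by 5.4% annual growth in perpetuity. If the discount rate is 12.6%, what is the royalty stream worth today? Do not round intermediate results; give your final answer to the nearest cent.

D_1 = 24684.80000
D_2 = 27202.64960
D_3 = 29977.31986
D_4 = 33035.00648
D_5 = 36404.57715
Terminal value at year 5: TV = D_5×(1+g_2)/(r−g_2) = 38370.42431/0.072 = 532922.55989
P_0 = D_1/(1+r)^1 + D_2/(1+r)^2 + D_3/(1+r)^3 + D_4/(1+r)^4 + D_5/(1+r)^5 + TV/(1+r)^5
    = 21922.55773 + 21455.29184 + 20997.98544 + 20550.42625 + 20112.40651 + 294423.28418 = 399461.95195

$399461.95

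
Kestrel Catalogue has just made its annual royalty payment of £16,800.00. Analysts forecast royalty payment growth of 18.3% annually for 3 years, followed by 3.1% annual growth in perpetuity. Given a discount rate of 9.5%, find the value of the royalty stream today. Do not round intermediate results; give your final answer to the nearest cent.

D_1 = 19874.40000
D_2 = 23511.41520
D_3 = 27814.00418
Terminal value at year 3: TV = D_3×(1+g_2)/(r−g_2) = 28676.23831/0.064 = 448066.22361
P_0 = D_1/(1+r)^1 + D_2/(1+r)^2 + D_3/(1+r)^3 + TV/(1+r)^3
    = 18150.13699 + 19608.77813 + 21184.64341 + 341271.36488 = 400214.92341

£400214.92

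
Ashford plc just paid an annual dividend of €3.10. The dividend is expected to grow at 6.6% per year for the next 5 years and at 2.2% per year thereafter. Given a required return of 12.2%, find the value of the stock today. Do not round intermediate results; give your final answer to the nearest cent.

D_1 = 3.30460
D_2 = 3.52270
D_3 = 3.75520
D_4 = 4.00305
D_5 = 4.26725
Terminal value at year 5: TV = D_5×(1+g_2)/(r−g_2) = 4.36113/0.1 = 43.61126
P_0 = D_1/(1+r)^1 + D_2/(1+r)^2 + D_3/(1+r)^3 + D_4/(1+r)^4 + D_5/(1+r)^5 + TV/(1+r)^5
    = 2.94528 + 2.79827 + 2.65861 + 2.52592 + 2.39985 + 24.52643 = 37.85435

€37.85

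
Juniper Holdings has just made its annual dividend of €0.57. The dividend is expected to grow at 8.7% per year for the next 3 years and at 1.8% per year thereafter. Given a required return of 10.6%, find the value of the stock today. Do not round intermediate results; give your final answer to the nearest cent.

€7.91

D_1 = 0.61959
D_2 = 0.67349
D_3 = 0.73209
Terminal value at year 3: TV = D_3×(1+g_2)/(r−g_2) = 0.74527/0.088 = 8.46893
P_0 = D_1/(1+r)^1 + D_2/(1+r)^2 + D_3/(1+r)^3 + TV/(1+r)^3
    = 0.56021 + 0.55058 + 0.54113 + 6.25984 = 7.91176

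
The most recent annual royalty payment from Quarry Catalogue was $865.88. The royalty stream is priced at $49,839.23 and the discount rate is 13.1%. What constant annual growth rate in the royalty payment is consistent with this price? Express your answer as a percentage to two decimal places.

11.17%

P = D₀(1+g)/(r−g) ⇒ P(r−g) = D₀(1+g) ⇒ g(P+D₀) = P·r − D₀
g = (P·r − D₀)/(P + D₀) = ($49,839.23×0.131 − $865.88) / ($49,839.23 + $865.88) = 0.111686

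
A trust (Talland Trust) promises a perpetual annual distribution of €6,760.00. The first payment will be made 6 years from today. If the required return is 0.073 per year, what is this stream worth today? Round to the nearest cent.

€65106.63

Value at end of year 5: C / r = €6,760.00 / 0.073 = €92,602.7397
Discount to today: PV = €92,602.7397 / (1 + 0.073)^5 = €92,602.7397 / 1.422324 = €65,106.63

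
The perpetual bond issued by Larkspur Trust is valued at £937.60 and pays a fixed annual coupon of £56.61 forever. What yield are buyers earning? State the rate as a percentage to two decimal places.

P = C/r ⇒ r = C/P = £56.61/£937.60 = 0.060378

6.04%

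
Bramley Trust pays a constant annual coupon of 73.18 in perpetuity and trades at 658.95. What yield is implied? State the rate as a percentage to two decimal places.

11.11%

P = C/r ⇒ r = C/P = 73.18/658.95 = 0.111055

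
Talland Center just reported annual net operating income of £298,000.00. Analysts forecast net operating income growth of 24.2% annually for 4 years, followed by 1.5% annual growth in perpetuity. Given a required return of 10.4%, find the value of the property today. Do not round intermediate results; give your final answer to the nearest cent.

D_1 = 370116.00000
D_2 = 459684.07200
D_3 = 570927.61742
D_4 = 709092.10084
Terminal value at year 4: TV = D_4×(1+g_2)/(r−g_2) = 719728.48235/0.089 = 8086836.88037
P_0 = D_1/(1+r)^1 + D_2/(1+r)^2 + D_3/(1+r)^3 + D_4/(1+r)^4 + TV/(1+r)^4
    = 335250.00000 + 377156.25000 + 424300.78125 + 477338.37891 + 5443802.86056 = 7057848.27072

£7057848.27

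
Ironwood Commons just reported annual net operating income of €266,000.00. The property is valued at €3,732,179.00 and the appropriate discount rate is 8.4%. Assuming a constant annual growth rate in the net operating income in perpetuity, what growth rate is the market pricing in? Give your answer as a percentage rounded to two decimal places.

1.19%

P = D₀(1+g)/(r−g) ⇒ P(r−g) = D₀(1+g) ⇒ g(P+D₀) = P·r − D₀
g = (P·r − D₀)/(P + D₀) = (€3,732,179.00×0.084 − €266,000.00) / (€3,732,179.00 + €266,000.00) = 0.011881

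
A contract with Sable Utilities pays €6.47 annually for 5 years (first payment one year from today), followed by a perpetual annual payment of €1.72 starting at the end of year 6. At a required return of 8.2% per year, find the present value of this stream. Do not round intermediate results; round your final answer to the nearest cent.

PV of 5-year annuity: €6.47 × [1 − (1+0.082)^−5] / 0.082 = 25.69723
Perpetuity value at year 5: €1.72 / 0.082 = 20.97561
PV of perpetuity: 20.97561 / (1+0.082)^5 = 14.14420
Total PV = 25.69723 + 14.14420 = 39.84143

€39.84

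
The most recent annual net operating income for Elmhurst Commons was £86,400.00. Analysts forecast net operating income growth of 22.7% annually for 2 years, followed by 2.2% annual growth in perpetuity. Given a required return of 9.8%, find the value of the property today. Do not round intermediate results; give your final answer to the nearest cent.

£1655338.40

D_1 = 106012.80000
D_2 = 130077.70560
Terminal value at year 2: TV = D_2×(1+g_2)/(r−g_2) = 132939.41512/0.076 = 1749202.83057
P_0 = D_1/(1+r)^1 + D_2/(1+r)^2 + TV/(1+r)^2
    = 96550.81967 + 107894.22198 + 1450893.35351 = 1655338.39517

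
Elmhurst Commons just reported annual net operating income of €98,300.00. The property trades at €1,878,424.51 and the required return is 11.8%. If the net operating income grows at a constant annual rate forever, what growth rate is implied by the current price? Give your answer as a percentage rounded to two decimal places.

P = D₀(1+g)/(r−g) ⇒ P(r−g) = D₀(1+g) ⇒ g(P+D₀) = P·r − D₀
g = (P·r − D₀)/(P + D₀) = (€1,878,424.51×0.118 − €98,300.00) / (€1,878,424.51 + €98,300.00) = 0.062403

6.24%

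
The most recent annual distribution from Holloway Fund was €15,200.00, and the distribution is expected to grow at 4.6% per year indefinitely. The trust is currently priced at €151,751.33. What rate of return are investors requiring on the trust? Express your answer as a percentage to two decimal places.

D₁ = €15,200.00 × 1.046 = €15,899.2000
P = D₁/(r − g) ⇒ r = D₁/P + g = €15,899.2000/€151,751.33 + 0.046 = 0.104771 + 0.046 = 0.150771

15.08%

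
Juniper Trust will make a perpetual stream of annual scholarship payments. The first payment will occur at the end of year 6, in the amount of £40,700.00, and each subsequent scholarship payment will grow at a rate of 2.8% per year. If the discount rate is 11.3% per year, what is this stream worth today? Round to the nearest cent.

Value at end of year 5: C₁ / (r − g) = £40,700.00 / (0.113 − 0.028) = £478,823.5294
Discount to today: PV = £478,823.5294 / (1 + 0.113)^5 = £478,823.5294 / 1.707953 = £280,349.42

£280349.42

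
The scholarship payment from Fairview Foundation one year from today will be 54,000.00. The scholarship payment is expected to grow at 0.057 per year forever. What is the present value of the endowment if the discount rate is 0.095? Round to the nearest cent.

1421052.63

Growing perpetuity: P = D₁ / (r − g) = 54,000.0000 / (0.095 − 0.057) = 1,421,052.63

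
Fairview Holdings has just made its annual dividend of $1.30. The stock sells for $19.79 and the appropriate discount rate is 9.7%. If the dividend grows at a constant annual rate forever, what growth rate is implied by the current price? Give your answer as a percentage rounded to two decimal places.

P = D₀(1+g)/(r−g) ⇒ P(r−g) = D₀(1+g) ⇒ g(P+D₀) = P·r − D₀
g = (P·r − D₀)/(P + D₀) = ($19.79×0.097 − $1.30) / ($19.79 + $1.30) = 0.029380

2.94%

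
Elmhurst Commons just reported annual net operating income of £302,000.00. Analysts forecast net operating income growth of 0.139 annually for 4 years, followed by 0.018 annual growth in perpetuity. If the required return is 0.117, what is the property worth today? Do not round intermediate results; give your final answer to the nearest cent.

£4626053.36

D_1 = 343978.00000
D_2 = 391790.94200
D_3 = 446249.88294
D_4 = 508278.61667
Terminal value at year 4: TV = D_4×(1+g_2)/(r−g_2) = 517427.63177/0.099 = 5226541.73501
P_0 = D_1/(1+r)^1 + D_2/(1+r)^2 + D_3/(1+r)^3 + D_4/(1+r)^4 + TV/(1+r)^4
    = 307948.07520 + 314013.30139 + 320197.98593 + 326504.48163 + 3357389.51813 = 4626053.36228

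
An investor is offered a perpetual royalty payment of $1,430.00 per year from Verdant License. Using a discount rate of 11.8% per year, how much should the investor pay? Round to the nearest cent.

$12118.64

Level perpetuity: PV = C / r = $1,430.00 / 0.118 = $12,118.64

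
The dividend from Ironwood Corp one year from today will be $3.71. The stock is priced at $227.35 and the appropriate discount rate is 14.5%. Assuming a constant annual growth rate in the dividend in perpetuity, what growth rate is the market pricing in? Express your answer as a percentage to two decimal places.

12.87%

P = D₁/(r−g) ⇒ g = r − D₁/P = 0.145 − $3.71/$227.35 = 0.128682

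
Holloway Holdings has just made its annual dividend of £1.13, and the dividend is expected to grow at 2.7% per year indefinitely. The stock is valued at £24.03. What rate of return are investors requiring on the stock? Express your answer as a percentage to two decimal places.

7.53%

D₁ = £1.13 × 1.027 = £1.1605
P = D₁/(r − g) ⇒ r = D₁/P + g = £1.1605/£24.03 + 0.027 = 0.048294 + 0.027 = 0.075294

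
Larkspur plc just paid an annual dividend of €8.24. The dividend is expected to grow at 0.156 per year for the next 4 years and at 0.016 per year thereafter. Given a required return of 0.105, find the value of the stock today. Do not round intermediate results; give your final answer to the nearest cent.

D_1 = 9.52544
D_2 = 11.01141
D_3 = 12.72919
D_4 = 14.71494
Terminal value at year 4: TV = D_4×(1+g_2)/(r−g_2) = 14.95038/0.089 = 167.98181
P_0 = D_1/(1+r)^1 + D_2/(1+r)^2 + D_3/(1+r)^3 + D_4/(1+r)^4 + TV/(1+r)^4
    = 8.62031 + 9.01817 + 9.43439 + 9.86982 + 112.67126 = 149.61395

€149.61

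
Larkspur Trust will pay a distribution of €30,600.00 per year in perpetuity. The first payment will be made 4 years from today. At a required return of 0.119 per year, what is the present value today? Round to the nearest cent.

€183520.34

Value at end of year 3: C / r = €30,600.00 / 0.119 = €257,142.8571
Discount to today: PV = €257,142.8571 / (1 + 0.119)^3 = €257,142.8571 / 1.401168 = €183,520.34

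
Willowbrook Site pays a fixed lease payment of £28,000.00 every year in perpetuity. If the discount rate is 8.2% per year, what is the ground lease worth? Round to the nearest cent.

£341463.41

Level perpetuity: PV = C / r = £28,000.00 / 0.082 = £341,463.41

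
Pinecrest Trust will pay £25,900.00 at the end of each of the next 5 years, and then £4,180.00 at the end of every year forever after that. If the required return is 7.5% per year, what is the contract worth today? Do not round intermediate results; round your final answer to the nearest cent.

PV of 5-year annuity: £25,900.00 × [1 − (1+0.075)^−5] / 0.075 = 104788.41896
Perpetuity value at year 5: £4,180.00 / 0.075 = 55733.33333
PV of perpetuity: 55733.33333 / (1+0.075)^5 = 38821.53444
Total PV = 104788.41896 + 38821.53444 = 143609.95340

£143609.95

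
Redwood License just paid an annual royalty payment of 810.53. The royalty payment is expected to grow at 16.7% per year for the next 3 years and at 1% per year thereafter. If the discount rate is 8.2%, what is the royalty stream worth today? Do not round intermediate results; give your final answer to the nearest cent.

17099.59

D_1 = 945.88851
D_2 = 1103.85189
D_3 = 1288.19516
Terminal value at year 3: TV = D_3×(1+g_2)/(r−g_2) = 1301.07711/0.072 = 18070.51540
P_0 = D_1/(1+r)^1 + D_2/(1+r)^2 + D_3/(1+r)^3 + TV/(1+r)^3
    = 874.20380 + 942.87970 + 1016.95065 + 14265.55778 = 17099.59193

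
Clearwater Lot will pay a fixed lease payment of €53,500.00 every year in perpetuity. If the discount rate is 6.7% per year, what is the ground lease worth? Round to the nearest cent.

Level perpetuity: PV = C / r = €53,500.00 / 0.067 = €798,507.46

€798507.46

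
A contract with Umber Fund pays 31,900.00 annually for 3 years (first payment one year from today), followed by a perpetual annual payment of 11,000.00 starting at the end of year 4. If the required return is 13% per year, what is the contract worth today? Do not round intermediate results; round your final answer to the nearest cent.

133963.47

PV of 3-year annuity: 31,900.00 × [1 − (1+0.13)^−3] / 0.13 = 75320.76787
Perpetuity value at year 3: 11,000.00 / 0.13 = 84615.38462
PV of perpetuity: 84615.38462 / (1+0.13)^3 = 58642.70604
Total PV = 75320.76787 + 58642.70604 = 133963.47391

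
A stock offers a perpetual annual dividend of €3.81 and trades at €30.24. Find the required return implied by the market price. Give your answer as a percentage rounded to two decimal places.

P = C/r ⇒ r = C/P = €3.81/€30.24 = 0.125992

12.60%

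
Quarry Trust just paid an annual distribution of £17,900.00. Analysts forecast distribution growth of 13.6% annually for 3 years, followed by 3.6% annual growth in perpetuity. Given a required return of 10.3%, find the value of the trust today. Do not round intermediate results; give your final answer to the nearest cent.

D_1 = 20334.40000
D_2 = 23099.87840
D_3 = 26241.46186
Terminal value at year 3: TV = D_3×(1+g_2)/(r−g_2) = 27186.15449/0.067 = 405763.49984
P_0 = D_1/(1+r)^1 + D_2/(1+r)^2 + D_3/(1+r)^3 + TV/(1+r)^3
    = 18435.53944 + 18987.10136 + 19555.16514 + 302375.38929 = 359353.19522

£359353.20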